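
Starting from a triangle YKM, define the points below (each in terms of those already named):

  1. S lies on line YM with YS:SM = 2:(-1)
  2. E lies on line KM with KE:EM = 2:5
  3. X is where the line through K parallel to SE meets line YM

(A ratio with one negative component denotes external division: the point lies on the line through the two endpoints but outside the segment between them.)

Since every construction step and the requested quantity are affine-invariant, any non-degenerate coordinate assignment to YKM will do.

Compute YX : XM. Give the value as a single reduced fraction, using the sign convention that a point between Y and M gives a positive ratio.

Choose coordinates Y = (0, 0), K = (1, 0), M = (0, 1).
1. S lies on line YM with YS:SM = 2:(-1) ⇒ S = (0, 2)
2. E lies on line KM with KE:EM = 2:5 ⇒ E = (5/7, 2/7)
3. X is where the line through K parallel to SE meets line YM ⇒ X = (0, 12/5)
X = Y + t·(M−Y) with t = 12/5, so YX:XM = t:(1−t) = 12/5:-7/5

YX:XM = -12/7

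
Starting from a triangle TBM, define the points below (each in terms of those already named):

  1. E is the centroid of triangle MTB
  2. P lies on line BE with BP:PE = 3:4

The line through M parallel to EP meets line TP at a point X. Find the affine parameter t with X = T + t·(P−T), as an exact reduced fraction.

t = 2

Assign T = (0, 0), B = (1, 0), M = (0, 1) — the answer is frame-independent, so this choice is without loss of generality.
1. E is the centroid of triangle MTB ⇒ E = (1/3, 1/3)
2. P lies on line BE with BP:PE = 3:4 ⇒ P = (5/7, 1/7)
through M parallel to EP: direction (8/21, -4/21); meets TP at X = (10/7, 2/7)
X = T + t·(P−T) with t = 2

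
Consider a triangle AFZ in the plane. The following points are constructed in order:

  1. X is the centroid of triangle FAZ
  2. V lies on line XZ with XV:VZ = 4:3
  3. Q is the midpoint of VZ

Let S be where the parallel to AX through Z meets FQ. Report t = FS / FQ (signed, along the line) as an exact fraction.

Work in coordinates with A = (0, 0), F = (1, 0), Z = (0, 1).
1. X is the centroid of triangle FAZ ⇒ X = (1/3, 1/3)
2. V lies on line XZ with XV:VZ = 4:3 ⇒ V = (1/7, 5/7)
3. Q is the midpoint of VZ ⇒ Q = (1/14, 6/7)
through Z parallel to AX: direction (1/3, 1/3); meets FQ at S = (-1/25, 24/25)
S = F + t·(Q−F) with t = 28/25

t = 28/25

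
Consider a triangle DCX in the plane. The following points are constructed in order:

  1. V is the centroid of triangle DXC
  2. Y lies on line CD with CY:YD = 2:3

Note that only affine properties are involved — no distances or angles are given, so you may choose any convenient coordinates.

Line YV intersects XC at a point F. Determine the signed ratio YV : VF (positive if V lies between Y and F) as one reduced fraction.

YV:VF = 1/5

Choose coordinates D = (0, 0), C = (1, 0), X = (0, 1).
1. V is the centroid of triangle DXC ⇒ V = (1/3, 1/3)
2. Y lies on line CD with CY:YD = 2:3 ⇒ Y = (3/5, 0)
line YV meets XC at F = (-1, 2)
V = Y + t·(F−Y) with t = 1/6, so YV:VF = 1/6:5/6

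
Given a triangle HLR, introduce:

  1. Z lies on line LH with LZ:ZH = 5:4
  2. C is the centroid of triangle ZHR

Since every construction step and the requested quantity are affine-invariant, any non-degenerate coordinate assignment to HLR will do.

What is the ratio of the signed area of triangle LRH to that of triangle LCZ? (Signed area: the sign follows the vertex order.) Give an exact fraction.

Work in coordinates with H = (0, 0), L = (1, 0), R = (0, 1).
1. Z lies on line LH with LZ:ZH = 5:4 ⇒ Z = (4/9, 0)
2. C is the centroid of triangle ZHR ⇒ C = (4/27, 1/3)
2·[LRH] = 1, 2·[LCZ] = 5/27
[LRH]:[LCZ] = 1:5/27 = 27/5

[LRH]:[LCZ] = 27/5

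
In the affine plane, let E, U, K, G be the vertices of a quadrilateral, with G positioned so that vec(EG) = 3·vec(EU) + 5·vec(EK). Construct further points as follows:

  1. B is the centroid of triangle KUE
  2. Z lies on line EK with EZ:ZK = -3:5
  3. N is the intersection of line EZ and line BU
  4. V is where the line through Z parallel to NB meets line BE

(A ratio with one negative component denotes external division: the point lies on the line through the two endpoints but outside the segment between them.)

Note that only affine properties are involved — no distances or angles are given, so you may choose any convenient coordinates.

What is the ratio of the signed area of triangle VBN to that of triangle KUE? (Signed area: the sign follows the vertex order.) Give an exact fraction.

[VBN]:[KUE] = -2/3

Assign E = (0, 0), U = (1, 0), K = (0, 1), G = (3, 5) — the answer is frame-independent, so this choice is without loss of generality.
1. B is the centroid of triangle KUE ⇒ B = (1/3, 1/3)
2. Z lies on line EK with EZ:ZK = -3:5 ⇒ Z = (0, -3/2)
3. N is the intersection of line EZ and line BU ⇒ N = (0, 1/2)
4. V is where the line through Z parallel to NB meets line BE ⇒ V = (-1, -1)
2·[VBN] = 2/3, 2·[KUE] = -1
[VBN]:[KUE] = 2/3:-1 = -2/3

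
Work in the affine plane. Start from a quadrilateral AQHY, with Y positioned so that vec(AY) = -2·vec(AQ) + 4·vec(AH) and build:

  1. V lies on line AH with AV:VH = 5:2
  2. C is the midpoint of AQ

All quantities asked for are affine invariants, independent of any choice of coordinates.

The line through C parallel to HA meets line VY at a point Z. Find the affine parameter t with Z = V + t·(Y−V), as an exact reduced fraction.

t = -1/4

Work in coordinates with A = (0, 0), Q = (1, 0), H = (0, 1), Y = (-2, 4).
1. V lies on line AH with AV:VH = 5:2 ⇒ V = (0, 5/7)
2. C is the midpoint of AQ ⇒ C = (1/2, 0)
through C parallel to HA: direction (0, -1); meets VY at Z = (1/2, -3/28)
Z = V + t·(Y−V) with t = -1/4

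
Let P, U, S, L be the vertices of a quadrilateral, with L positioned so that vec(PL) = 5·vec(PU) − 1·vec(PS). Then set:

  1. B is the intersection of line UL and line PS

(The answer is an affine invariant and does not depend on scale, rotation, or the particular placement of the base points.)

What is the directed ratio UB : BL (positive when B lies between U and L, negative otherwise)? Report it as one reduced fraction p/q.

Assign P = (0, 0), U = (1, 0), S = (0, 1), L = (5, -1) — the answer is frame-independent, so this choice is without loss of generality.
1. B is the intersection of line UL and line PS ⇒ B = (0, 1/4)
B = U + t·(L−U) with t = -1/4, so UB:BL = t:(1−t) = -1/4:5/4

UB:BL = -1/5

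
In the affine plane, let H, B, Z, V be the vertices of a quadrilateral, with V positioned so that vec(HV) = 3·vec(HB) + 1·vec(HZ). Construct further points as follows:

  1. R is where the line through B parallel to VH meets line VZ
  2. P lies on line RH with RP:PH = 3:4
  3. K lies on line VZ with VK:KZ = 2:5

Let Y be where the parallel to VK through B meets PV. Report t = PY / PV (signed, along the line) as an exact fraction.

t = -4/3

Set H = (0, 0), B = (1, 0), Z = (0, 1), V = (3, 1); any affine frame gives the same invariant.
1. R is where the line through B parallel to VH meets line VZ ⇒ R = (4, 1)
2. P lies on line RH with RP:PH = 3:4 ⇒ P = (16/7, 4/7)
3. K lies on line VZ with VK:KZ = 2:5 ⇒ K = (15/7, 1)
through B parallel to VK: direction (-6/7, 0); meets PV at Y = (4/3, 0)
Y = P + t·(V−P) with t = -4/3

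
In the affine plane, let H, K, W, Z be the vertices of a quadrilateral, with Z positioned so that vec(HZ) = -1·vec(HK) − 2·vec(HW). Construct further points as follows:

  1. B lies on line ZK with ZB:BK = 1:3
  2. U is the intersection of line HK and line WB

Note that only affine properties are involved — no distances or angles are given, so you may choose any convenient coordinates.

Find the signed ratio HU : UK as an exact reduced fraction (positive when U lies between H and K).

HU:UK = -1/6

Work in coordinates with H = (0, 0), K = (1, 0), W = (0, 1), Z = (-1, -2).
1. B lies on line ZK with ZB:BK = 1:3 ⇒ B = (-1/2, -3/2)
2. U is the intersection of line HK and line WB ⇒ U = (-1/5, 0)
U = H + t·(K−H) with t = -1/5, so HU:UK = t:(1−t) = -1/5:6/5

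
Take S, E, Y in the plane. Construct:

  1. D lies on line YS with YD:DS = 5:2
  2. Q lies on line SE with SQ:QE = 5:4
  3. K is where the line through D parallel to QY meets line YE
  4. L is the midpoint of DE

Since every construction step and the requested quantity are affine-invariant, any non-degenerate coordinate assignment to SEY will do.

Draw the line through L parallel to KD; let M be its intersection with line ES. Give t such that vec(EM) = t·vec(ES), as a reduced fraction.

Assign S = (0, 0), E = (1, 0), Y = (0, 1) — the answer is frame-independent, so this choice is without loss of generality.
1. D lies on line YS with YD:DS = 5:2 ⇒ D = (0, 2/7)
2. Q lies on line SE with SQ:QE = 5:4 ⇒ Q = (5/9, 0)
3. K is where the line through D parallel to QY meets line YE ⇒ K = (-25/28, 53/28)
4. L is the midpoint of DE ⇒ L = (1/2, 1/7)
through L parallel to KD: direction (25/28, -45/28); meets ES at M = (73/126, 0)
M = E + t·(S−E) with t = 53/126

t = 53/126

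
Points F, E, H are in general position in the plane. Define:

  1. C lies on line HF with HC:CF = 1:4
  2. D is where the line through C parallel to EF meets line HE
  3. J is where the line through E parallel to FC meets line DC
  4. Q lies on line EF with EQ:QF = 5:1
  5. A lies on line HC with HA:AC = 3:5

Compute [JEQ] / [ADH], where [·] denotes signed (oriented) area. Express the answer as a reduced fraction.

[JEQ]:[ADH] = -400/9

Choose coordinates F = (0, 0), E = (1, 0), H = (0, 1).
1. C lies on line HF with HC:CF = 1:4 ⇒ C = (0, 4/5)
2. D is where the line through C parallel to EF meets line HE ⇒ D = (1/5, 4/5)
3. J is where the line through E parallel to FC meets line DC ⇒ J = (1, 4/5)
4. Q lies on line EF with EQ:QF = 5:1 ⇒ Q = (1/6, 0)
5. A lies on line HC with HA:AC = 3:5 ⇒ A = (0, 37/40)
2·[JEQ] = -2/3, 2·[ADH] = 3/200
[JEQ]:[ADH] = -2/3:3/200 = -400/9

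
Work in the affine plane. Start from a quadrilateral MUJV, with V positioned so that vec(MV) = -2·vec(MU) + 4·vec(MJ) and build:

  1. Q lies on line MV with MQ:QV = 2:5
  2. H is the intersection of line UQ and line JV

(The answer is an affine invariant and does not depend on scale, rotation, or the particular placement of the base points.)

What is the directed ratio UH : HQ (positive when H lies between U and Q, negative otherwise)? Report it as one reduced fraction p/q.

Assign M = (0, 0), U = (1, 0), J = (0, 1), V = (-2, 4) — the answer is frame-independent, so this choice is without loss of generality.
1. Q lies on line MV with MQ:QV = 2:5 ⇒ Q = (-4/7, 8/7)
2. H is the intersection of line UQ and line JV ⇒ H = (6/17, 8/17)
H = U + t·(Q−U) with t = 7/17, so UH:HQ = t:(1−t) = 7/17:10/17

UH:HQ = 7/10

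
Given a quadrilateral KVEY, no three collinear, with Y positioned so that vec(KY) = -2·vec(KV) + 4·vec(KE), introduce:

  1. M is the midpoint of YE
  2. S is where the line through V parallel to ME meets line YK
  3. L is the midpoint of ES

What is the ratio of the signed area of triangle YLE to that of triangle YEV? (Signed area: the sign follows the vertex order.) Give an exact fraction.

Assign K = (0, 0), V = (1, 0), E = (0, 1), Y = (-2, 4) — the answer is frame-independent, so this choice is without loss of generality.
1. M is the midpoint of YE ⇒ M = (-1, 5/2)
2. S is where the line through V parallel to ME meets line YK ⇒ S = (-3, 6)
3. L is the midpoint of ES ⇒ L = (-3/2, 7/2)
2·[YLE] = -1/2, 2·[YEV] = 1
[YLE]:[YEV] = -1/2:1 = -1/2

[YLE]:[YEV] = -1/2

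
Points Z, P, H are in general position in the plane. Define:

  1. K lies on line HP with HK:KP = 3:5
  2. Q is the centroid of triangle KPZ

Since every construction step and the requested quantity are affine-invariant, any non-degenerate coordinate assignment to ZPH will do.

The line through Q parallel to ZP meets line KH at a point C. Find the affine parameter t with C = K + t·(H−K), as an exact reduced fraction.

t = -10/9

Choose coordinates Z = (0, 0), P = (1, 0), H = (0, 1).
1. K lies on line HP with HK:KP = 3:5 ⇒ K = (3/8, 5/8)
2. Q is the centroid of triangle KPZ ⇒ Q = (11/24, 5/24)
through Q parallel to ZP: direction (1, 0); meets KH at C = (19/24, 5/24)
C = K + t·(H−K) with t = -10/9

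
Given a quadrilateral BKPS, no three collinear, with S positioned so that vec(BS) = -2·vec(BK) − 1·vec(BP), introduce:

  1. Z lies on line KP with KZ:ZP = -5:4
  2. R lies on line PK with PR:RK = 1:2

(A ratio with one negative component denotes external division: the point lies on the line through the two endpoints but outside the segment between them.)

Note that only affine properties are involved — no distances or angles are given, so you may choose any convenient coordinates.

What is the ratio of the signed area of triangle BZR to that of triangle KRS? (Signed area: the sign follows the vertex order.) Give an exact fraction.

Work in coordinates with B = (0, 0), K = (1, 0), P = (0, 1), S = (-2, -1).
1. Z lies on line KP with KZ:ZP = -5:4 ⇒ Z = (-4, 5)
2. R lies on line PK with PR:RK = 1:2 ⇒ R = (1/3, 2/3)
2·[BZR] = -13/3, 2·[KRS] = 8/3
[BZR]:[KRS] = -13/3:8/3 = -13/8

[BZR]:[KRS] = -13/8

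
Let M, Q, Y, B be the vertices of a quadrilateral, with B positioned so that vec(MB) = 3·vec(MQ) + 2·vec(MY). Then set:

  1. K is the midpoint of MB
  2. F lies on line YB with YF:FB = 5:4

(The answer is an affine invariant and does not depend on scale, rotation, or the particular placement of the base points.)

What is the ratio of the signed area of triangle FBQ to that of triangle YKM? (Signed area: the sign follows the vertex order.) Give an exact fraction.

[FBQ]:[YKM] = 32/27

Work in coordinates with M = (0, 0), Q = (1, 0), Y = (0, 1), B = (3, 2).
1. K is the midpoint of MB ⇒ K = (3/2, 1)
2. F lies on line YB with YF:FB = 5:4 ⇒ F = (5/3, 14/9)
2·[FBQ] = -16/9, 2·[YKM] = -3/2
[FBQ]:[YKM] = -16/9:-3/2 = 32/27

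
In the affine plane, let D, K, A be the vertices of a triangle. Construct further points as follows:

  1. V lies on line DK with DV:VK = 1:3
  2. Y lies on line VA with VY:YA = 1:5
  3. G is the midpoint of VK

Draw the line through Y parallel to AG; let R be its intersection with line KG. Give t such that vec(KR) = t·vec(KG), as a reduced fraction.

Assign D = (0, 0), K = (1, 0), A = (0, 1) — the answer is frame-independent, so this choice is without loss of generality.
1. V lies on line DK with DV:VK = 1:3 ⇒ V = (1/4, 0)
2. Y lies on line VA with VY:YA = 1:5 ⇒ Y = (5/24, 1/6)
3. G is the midpoint of VK ⇒ G = (5/8, 0)
through Y parallel to AG: direction (5/8, -1); meets KG at R = (5/16, 0)
R = K + t·(G−K) with t = 11/6

t = 11/6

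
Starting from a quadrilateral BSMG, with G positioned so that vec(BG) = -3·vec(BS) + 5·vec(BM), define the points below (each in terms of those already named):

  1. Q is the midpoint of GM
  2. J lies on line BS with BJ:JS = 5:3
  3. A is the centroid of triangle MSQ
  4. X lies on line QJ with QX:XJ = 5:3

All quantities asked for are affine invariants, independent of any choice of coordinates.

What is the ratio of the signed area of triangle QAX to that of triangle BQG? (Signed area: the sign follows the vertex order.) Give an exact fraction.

Set B = (0, 0), S = (1, 0), M = (0, 1), G = (-3, 5); any affine frame gives the same invariant.
1. Q is the midpoint of GM ⇒ Q = (-3/2, 3)
2. J lies on line BS with BJ:JS = 5:3 ⇒ J = (5/8, 0)
3. A is the centroid of triangle MSQ ⇒ A = (-1/6, 4/3)
4. X lies on line QJ with QX:XJ = 5:3 ⇒ X = (-11/64, 9/8)
2·[QAX] = -55/192, 2·[BQG] = 3/2
[QAX]:[BQG] = -55/192:3/2 = -55/288

[QAX]:[BQG] = -55/288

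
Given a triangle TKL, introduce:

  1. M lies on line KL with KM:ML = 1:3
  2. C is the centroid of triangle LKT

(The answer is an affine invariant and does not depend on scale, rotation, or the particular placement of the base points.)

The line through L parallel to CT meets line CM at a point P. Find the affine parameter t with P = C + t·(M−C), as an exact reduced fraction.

Work in coordinates with T = (0, 0), K = (1, 0), L = (0, 1).
1. M lies on line KL with KM:ML = 1:3 ⇒ M = (3/4, 1/4)
2. C is the centroid of triangle LKT ⇒ C = (1/3, 1/3)
through L parallel to CT: direction (-1/3, -1/3); meets CM at P = (-1/2, 1/2)
P = C + t·(M−C) with t = -2

t = -2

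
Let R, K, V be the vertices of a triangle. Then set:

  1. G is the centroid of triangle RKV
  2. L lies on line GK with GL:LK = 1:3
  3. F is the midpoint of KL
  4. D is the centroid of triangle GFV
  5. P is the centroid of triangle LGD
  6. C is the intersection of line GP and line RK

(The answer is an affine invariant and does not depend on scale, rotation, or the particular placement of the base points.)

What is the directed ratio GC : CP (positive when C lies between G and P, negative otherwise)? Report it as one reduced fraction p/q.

GC:CP = -72/77

Work in coordinates with R = (0, 0), K = (1, 0), V = (0, 1).
1. G is the centroid of triangle RKV ⇒ G = (1/3, 1/3)
2. L lies on line GK with GL:LK = 1:3 ⇒ L = (1/2, 1/4)
3. F is the midpoint of KL ⇒ F = (3/4, 1/8)
4. D is the centroid of triangle GFV ⇒ D = (13/36, 35/72)
5. P is the centroid of triangle LGD ⇒ P = (43/108, 77/216)
6. C is the intersection of line GP and line RK ⇒ C = (-3/5, 0)
C = G + t·(P−G) with t = -72/5, so GC:CP = t:(1−t) = -72/5:77/5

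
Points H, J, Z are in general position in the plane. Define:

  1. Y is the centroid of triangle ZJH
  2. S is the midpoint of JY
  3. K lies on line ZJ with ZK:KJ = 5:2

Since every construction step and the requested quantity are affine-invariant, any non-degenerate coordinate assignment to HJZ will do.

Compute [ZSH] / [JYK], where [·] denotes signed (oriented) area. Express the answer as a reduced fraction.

[ZSH]:[JYK] = 7

Assign H = (0, 0), J = (1, 0), Z = (0, 1) — the answer is frame-independent, so this choice is without loss of generality.
1. Y is the centroid of triangle ZJH ⇒ Y = (1/3, 1/3)
2. S is the midpoint of JY ⇒ S = (2/3, 1/6)
3. K lies on line ZJ with ZK:KJ = 5:2 ⇒ K = (5/7, 2/7)
2·[ZSH] = -2/3, 2·[JYK] = -2/21
[ZSH]:[JYK] = -2/3:-2/21 = 7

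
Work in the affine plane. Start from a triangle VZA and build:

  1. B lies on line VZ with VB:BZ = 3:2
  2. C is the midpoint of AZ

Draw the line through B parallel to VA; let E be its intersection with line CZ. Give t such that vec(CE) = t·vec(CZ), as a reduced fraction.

t = 1/5

Assign V = (0, 0), Z = (1, 0), A = (0, 1) — the answer is frame-independent, so this choice is without loss of generality.
1. B lies on line VZ with VB:BZ = 3:2 ⇒ B = (3/5, 0)
2. C is the midpoint of AZ ⇒ C = (1/2, 1/2)
through B parallel to VA: direction (0, 1); meets CZ at E = (3/5, 2/5)
E = C + t·(Z−C) with t = 1/5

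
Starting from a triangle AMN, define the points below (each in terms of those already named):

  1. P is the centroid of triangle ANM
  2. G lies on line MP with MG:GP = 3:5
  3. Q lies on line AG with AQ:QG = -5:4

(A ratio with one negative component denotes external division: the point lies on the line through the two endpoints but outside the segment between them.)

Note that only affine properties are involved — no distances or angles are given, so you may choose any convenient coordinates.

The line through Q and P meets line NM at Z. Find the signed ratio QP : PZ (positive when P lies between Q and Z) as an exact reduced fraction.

QP:PZ = -89/8

Work in coordinates with A = (0, 0), M = (1, 0), N = (0, 1).
1. P is the centroid of triangle ANM ⇒ P = (1/3, 1/3)
2. G lies on line MP with MG:GP = 3:5 ⇒ G = (3/4, 1/8)
3. Q lies on line AG with AQ:QG = -5:4 ⇒ Q = (15/4, 5/8)
line QP meets NM at Z = (57/89, 32/89)
P = Q + t·(Z−Q) with t = 89/81, so QP:PZ = 89/81:-8/81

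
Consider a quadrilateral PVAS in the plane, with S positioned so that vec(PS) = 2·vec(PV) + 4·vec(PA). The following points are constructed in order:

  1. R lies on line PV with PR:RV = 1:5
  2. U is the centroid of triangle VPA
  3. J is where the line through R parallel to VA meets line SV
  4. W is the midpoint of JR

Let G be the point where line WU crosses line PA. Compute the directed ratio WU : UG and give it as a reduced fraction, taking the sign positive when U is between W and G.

Assign P = (0, 0), V = (1, 0), A = (0, 1), S = (2, 4) — the answer is frame-independent, so this choice is without loss of generality.
1. R lies on line PV with PR:RV = 1:5 ⇒ R = (1/6, 0)
2. U is the centroid of triangle VPA ⇒ U = (1/3, 1/3)
3. J is where the line through R parallel to VA meets line SV ⇒ J = (5/6, -2/3)
4. W is the midpoint of JR ⇒ W = (1/2, -1/3)
line WU meets PA at G = (0, 5/3)
U = W + t·(G−W) with t = 1/3, so WU:UG = 1/3:2/3

WU:UG = 1/2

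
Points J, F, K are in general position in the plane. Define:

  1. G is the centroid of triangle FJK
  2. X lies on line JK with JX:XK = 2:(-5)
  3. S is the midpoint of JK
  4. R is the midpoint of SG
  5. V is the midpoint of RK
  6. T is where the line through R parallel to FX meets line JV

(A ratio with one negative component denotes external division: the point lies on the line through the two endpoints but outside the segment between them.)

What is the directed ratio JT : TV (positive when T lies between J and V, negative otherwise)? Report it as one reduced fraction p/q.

Assign J = (0, 0), F = (1, 0), K = (0, 1) — the answer is frame-independent, so this choice is without loss of generality.
1. G is the centroid of triangle FJK ⇒ G = (1/3, 1/3)
2. X lies on line JK with JX:XK = 2:(-5) ⇒ X = (0, -2/3)
3. S is the midpoint of JK ⇒ S = (0, 1/2)
4. R is the midpoint of SG ⇒ R = (1/6, 5/12)
5. V is the midpoint of RK ⇒ V = (1/12, 17/24)
6. T is where the line through R parallel to FX meets line JV ⇒ T = (11/282, 187/564)
T = J + t·(V−J) with t = 22/47, so JT:TV = t:(1−t) = 22/47:25/47

JT:TV = 22/25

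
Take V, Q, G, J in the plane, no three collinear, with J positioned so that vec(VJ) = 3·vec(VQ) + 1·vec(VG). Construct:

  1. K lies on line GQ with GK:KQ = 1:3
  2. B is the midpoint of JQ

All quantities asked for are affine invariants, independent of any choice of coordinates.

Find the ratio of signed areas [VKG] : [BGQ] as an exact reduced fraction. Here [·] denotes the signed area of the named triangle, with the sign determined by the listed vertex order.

[VKG]:[BGQ] = 1/6

Set V = (0, 0), Q = (1, 0), G = (0, 1), J = (3, 1); any affine frame gives the same invariant.
1. K lies on line GQ with GK:KQ = 1:3 ⇒ K = (1/4, 3/4)
2. B is the midpoint of JQ ⇒ B = (2, 1/2)
2·[VKG] = 1/4, 2·[BGQ] = 3/2
[VKG]:[BGQ] = 1/4:3/2 = 1/6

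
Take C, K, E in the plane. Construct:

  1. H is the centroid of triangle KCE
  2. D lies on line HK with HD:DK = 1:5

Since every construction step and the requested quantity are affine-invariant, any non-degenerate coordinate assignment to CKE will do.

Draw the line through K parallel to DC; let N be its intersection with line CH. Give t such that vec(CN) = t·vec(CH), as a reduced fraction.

Assign C = (0, 0), K = (1, 0), E = (0, 1) — the answer is frame-independent, so this choice is without loss of generality.
1. H is the centroid of triangle KCE ⇒ H = (1/3, 1/3)
2. D lies on line HK with HD:DK = 1:5 ⇒ D = (4/9, 5/18)
through K parallel to DC: direction (-4/9, -5/18); meets CH at N = (-5/3, -5/3)
N = C + t·(H−C) with t = -5

t = -5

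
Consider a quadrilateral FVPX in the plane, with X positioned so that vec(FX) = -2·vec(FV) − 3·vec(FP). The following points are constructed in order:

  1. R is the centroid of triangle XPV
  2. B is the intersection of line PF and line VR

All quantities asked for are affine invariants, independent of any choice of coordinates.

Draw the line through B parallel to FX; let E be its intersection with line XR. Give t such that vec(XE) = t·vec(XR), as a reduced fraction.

t = 3

Set F = (0, 0), V = (1, 0), P = (0, 1), X = (-2, -3); any affine frame gives the same invariant.
1. R is the centroid of triangle XPV ⇒ R = (-1/3, -2/3)
2. B is the intersection of line PF and line VR ⇒ B = (0, -1/2)
through B parallel to FX: direction (-2, -3); meets XR at E = (3, 4)
E = X + t·(R−X) with t = 3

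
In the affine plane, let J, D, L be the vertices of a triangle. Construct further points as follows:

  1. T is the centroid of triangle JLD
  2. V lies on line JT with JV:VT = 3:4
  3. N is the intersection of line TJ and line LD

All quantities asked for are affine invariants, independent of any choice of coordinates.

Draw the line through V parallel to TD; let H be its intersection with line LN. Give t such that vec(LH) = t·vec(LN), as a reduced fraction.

t = 22/7

Set J = (0, 0), D = (1, 0), L = (0, 1); any affine frame gives the same invariant.
1. T is the centroid of triangle JLD ⇒ T = (1/3, 1/3)
2. V lies on line JT with JV:VT = 3:4 ⇒ V = (1/7, 1/7)
3. N is the intersection of line TJ and line LD ⇒ N = (1/2, 1/2)
through V parallel to TD: direction (2/3, -1/3); meets LN at H = (11/7, -4/7)
H = L + t·(N−L) with t = 22/7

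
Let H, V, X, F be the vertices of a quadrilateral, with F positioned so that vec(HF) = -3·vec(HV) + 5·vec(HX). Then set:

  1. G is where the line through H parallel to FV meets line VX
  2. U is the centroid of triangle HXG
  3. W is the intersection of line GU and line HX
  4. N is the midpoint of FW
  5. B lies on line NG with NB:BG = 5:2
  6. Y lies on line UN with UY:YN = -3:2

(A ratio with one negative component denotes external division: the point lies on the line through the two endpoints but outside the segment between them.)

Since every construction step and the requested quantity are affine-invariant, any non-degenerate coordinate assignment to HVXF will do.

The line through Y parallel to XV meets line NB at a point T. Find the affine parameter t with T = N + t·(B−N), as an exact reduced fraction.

Work in coordinates with H = (0, 0), V = (1, 0), X = (0, 1), F = (-3, 5).
1. G is where the line through H parallel to FV meets line VX ⇒ G = (-4, 5)
2. U is the centroid of triangle HXG ⇒ U = (-4/3, 2)
3. W is the intersection of line GU and line HX ⇒ W = (0, 1/2)
4. N is the midpoint of FW ⇒ N = (-3/2, 11/4)
5. B lies on line NG with NB:BG = 5:2 ⇒ B = (-23/7, 61/14)
6. Y lies on line UN with UY:YN = -3:2 ⇒ Y = (-11/6, 17/4)
through Y parallel to XV: direction (1, -1); meets NB at T = (61/6, -31/4)
T = N + t·(B−N) with t = -98/15

t = -98/15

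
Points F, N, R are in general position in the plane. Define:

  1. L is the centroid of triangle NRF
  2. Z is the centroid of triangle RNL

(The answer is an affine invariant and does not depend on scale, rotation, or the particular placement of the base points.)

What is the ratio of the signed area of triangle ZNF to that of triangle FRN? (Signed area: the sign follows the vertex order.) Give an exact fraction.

[ZNF]:[FRN] = 4/9

Set F = (0, 0), N = (1, 0), R = (0, 1); any affine frame gives the same invariant.
1. L is the centroid of triangle NRF ⇒ L = (1/3, 1/3)
2. Z is the centroid of triangle RNL ⇒ Z = (4/9, 4/9)
2·[ZNF] = -4/9, 2·[FRN] = -1
[ZNF]:[FRN] = -4/9:-1 = 4/9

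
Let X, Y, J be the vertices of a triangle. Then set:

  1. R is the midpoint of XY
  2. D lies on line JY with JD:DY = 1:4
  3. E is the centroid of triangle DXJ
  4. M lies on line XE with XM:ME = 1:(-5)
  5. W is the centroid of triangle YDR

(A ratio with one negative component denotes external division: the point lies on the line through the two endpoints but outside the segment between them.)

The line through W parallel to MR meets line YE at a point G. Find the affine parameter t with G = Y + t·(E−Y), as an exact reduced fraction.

t = 73/162

Choose coordinates X = (0, 0), Y = (1, 0), J = (0, 1).
1. R is the midpoint of XY ⇒ R = (1/2, 0)
2. D lies on line JY with JD:DY = 1:4 ⇒ D = (1/5, 4/5)
3. E is the centroid of triangle DXJ ⇒ E = (1/15, 3/5)
4. M lies on line XE with XM:ME = 1:(-5) ⇒ M = (-1/60, -3/20)
5. W is the centroid of triangle YDR ⇒ W = (17/30, 4/15)
through W parallel to MR: direction (31/60, 3/20); meets YE at G = (704/1215, 73/270)
G = Y + t·(E−Y) with t = 73/162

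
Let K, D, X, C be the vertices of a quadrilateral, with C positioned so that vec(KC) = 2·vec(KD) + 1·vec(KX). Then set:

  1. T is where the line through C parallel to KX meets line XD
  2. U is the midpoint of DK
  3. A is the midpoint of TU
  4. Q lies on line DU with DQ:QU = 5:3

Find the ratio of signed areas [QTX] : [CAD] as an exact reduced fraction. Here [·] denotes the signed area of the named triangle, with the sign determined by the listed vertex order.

Choose coordinates K = (0, 0), D = (1, 0), X = (0, 1), C = (2, 1).
1. T is where the line through C parallel to KX meets line XD ⇒ T = (2, -1)
2. U is the midpoint of DK ⇒ U = (1/2, 0)
3. A is the midpoint of TU ⇒ A = (5/4, -1/2)
4. Q lies on line DU with DQ:QU = 5:3 ⇒ Q = (11/16, 0)
2·[QTX] = 5/8, 2·[CAD] = -3/4
[QTX]:[CAD] = 5/8:-3/4 = -5/6

[QTX]:[CAD] = -5/6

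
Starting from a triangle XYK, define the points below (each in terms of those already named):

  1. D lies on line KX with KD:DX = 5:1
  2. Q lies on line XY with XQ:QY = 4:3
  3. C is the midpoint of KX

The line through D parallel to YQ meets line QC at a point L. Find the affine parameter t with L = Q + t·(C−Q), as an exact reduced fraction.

Set X = (0, 0), Y = (1, 0), K = (0, 1); any affine frame gives the same invariant.
1. D lies on line KX with KD:DX = 5:1 ⇒ D = (0, 1/6)
2. Q lies on line XY with XQ:QY = 4:3 ⇒ Q = (4/7, 0)
3. C is the midpoint of KX ⇒ C = (0, 1/2)
through D parallel to YQ: direction (-3/7, 0); meets QC at L = (8/21, 1/6)
L = Q + t·(C−Q) with t = 1/3

t = 1/3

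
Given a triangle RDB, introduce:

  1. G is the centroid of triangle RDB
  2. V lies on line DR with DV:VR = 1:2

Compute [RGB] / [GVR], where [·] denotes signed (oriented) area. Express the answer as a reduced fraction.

Choose coordinates R = (0, 0), D = (1, 0), B = (0, 1).
1. G is the centroid of triangle RDB ⇒ G = (1/3, 1/3)
2. V lies on line DR with DV:VR = 1:2 ⇒ V = (2/3, 0)
2·[RGB] = 1/3, 2·[GVR] = -2/9
[RGB]:[GVR] = 1/3:-2/9 = -3/2

[RGB]:[GVR] = -3/2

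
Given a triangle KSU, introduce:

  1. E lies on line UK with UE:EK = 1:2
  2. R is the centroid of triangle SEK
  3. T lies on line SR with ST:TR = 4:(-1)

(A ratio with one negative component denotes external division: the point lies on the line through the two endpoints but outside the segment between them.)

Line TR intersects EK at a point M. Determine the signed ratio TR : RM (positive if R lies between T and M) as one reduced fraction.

TR:RM = -2/3

Choose coordinates K = (0, 0), S = (1, 0), U = (0, 1).
1. E lies on line UK with UE:EK = 1:2 ⇒ E = (0, 2/3)
2. R is the centroid of triangle SEK ⇒ R = (1/3, 2/9)
3. T lies on line SR with ST:TR = 4:(-1) ⇒ T = (1/9, 8/27)
line TR meets EK at M = (0, 1/3)
R = T + t·(M−T) with t = -2, so TR:RM = -2:3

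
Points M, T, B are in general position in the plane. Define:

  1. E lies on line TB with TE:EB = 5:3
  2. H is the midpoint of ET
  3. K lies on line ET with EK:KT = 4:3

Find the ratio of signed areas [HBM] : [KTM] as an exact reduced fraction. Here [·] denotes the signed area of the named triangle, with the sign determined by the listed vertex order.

Set M = (0, 0), T = (1, 0), B = (0, 1); any affine frame gives the same invariant.
1. E lies on line TB with TE:EB = 5:3 ⇒ E = (3/8, 5/8)
2. H is the midpoint of ET ⇒ H = (11/16, 5/16)
3. K lies on line ET with EK:KT = 4:3 ⇒ K = (41/56, 15/56)
2·[HBM] = 11/16, 2·[KTM] = -15/56
[HBM]:[KTM] = 11/16:-15/56 = -77/30

[HBM]:[KTM] = -77/30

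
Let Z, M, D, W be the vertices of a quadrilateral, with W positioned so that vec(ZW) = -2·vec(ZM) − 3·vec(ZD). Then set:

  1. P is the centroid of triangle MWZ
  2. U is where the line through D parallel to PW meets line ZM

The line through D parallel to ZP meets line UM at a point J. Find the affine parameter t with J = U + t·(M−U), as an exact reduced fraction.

Set Z = (0, 0), M = (1, 0), D = (0, 1), W = (-2, -3); any affine frame gives the same invariant.
1. P is the centroid of triangle MWZ ⇒ P = (-1/3, -1)
2. U is where the line through D parallel to PW meets line ZM ⇒ U = (-5/6, 0)
through D parallel to ZP: direction (-1/3, -1); meets UM at J = (-1/3, 0)
J = U + t·(M−U) with t = 3/11

t = 3/11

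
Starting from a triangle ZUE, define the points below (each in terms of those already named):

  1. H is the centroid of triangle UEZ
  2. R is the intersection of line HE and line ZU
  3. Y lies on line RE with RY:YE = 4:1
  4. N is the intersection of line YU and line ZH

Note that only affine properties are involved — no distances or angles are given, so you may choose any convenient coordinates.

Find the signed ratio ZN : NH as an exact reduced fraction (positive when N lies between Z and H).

Choose coordinates Z = (0, 0), U = (1, 0), E = (0, 1).
1. H is the centroid of triangle UEZ ⇒ H = (1/3, 1/3)
2. R is the intersection of line HE and line ZU ⇒ R = (1/2, 0)
3. Y lies on line RE with RY:YE = 4:1 ⇒ Y = (1/10, 4/5)
4. N is the intersection of line YU and line ZH ⇒ N = (8/17, 8/17)
N = Z + t·(H−Z) with t = 24/17, so ZN:NH = t:(1−t) = 24/17:-7/17

ZN:NH = -24/7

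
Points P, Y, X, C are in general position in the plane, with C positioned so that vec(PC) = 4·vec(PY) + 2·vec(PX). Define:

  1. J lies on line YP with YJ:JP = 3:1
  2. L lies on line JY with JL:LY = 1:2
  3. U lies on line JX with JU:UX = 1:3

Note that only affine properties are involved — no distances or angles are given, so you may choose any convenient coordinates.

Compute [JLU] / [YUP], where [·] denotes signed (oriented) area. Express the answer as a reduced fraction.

[JLU]:[YUP] = 1/4

Set P = (0, 0), Y = (1, 0), X = (0, 1), C = (4, 2); any affine frame gives the same invariant.
1. J lies on line YP with YJ:JP = 3:1 ⇒ J = (1/4, 0)
2. L lies on line JY with JL:LY = 1:2 ⇒ L = (1/2, 0)
3. U lies on line JX with JU:UX = 1:3 ⇒ U = (3/16, 1/4)
2·[JLU] = 1/16, 2·[YUP] = 1/4
[JLU]:[YUP] = 1/16:1/4 = 1/4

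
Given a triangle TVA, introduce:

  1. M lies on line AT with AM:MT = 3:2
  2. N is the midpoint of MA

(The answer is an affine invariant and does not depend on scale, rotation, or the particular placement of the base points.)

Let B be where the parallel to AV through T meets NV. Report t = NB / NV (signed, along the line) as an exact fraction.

t = -7/3

Assign T = (0, 0), V = (1, 0), A = (0, 1) — the answer is frame-independent, so this choice is without loss of generality.
1. M lies on line AT with AM:MT = 3:2 ⇒ M = (0, 2/5)
2. N is the midpoint of MA ⇒ N = (0, 7/10)
through T parallel to AV: direction (1, -1); meets NV at B = (-7/3, 7/3)
B = N + t·(V−N) with t = -7/3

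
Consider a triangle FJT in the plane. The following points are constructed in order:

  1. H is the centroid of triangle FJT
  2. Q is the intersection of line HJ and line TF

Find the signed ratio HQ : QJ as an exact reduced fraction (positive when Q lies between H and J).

HQ:QJ = -1/3

Choose coordinates F = (0, 0), J = (1, 0), T = (0, 1).
1. H is the centroid of triangle FJT ⇒ H = (1/3, 1/3)
2. Q is the intersection of line HJ and line TF ⇒ Q = (0, 1/2)
Q = H + t·(J−H) with t = -1/2, so HQ:QJ = t:(1−t) = -1/2:3/2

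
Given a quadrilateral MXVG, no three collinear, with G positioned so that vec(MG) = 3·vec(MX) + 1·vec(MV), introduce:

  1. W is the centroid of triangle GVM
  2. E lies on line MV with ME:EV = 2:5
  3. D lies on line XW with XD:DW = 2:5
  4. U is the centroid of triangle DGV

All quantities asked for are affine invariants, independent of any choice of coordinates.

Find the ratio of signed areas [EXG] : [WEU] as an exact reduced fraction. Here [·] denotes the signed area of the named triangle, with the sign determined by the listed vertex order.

[EXG]:[WEU] = 99/4

Choose coordinates M = (0, 0), X = (1, 0), V = (0, 1), G = (3, 1).
1. W is the centroid of triangle GVM ⇒ W = (1, 2/3)
2. E lies on line MV with ME:EV = 2:5 ⇒ E = (0, 2/7)
3. D lies on line XW with XD:DW = 2:5 ⇒ D = (1, 4/21)
4. U is the centroid of triangle DGV ⇒ U = (4/3, 46/63)
2·[EXG] = 11/7, 2·[WEU] = 4/63
[EXG]:[WEU] = 11/7:4/63 = 99/4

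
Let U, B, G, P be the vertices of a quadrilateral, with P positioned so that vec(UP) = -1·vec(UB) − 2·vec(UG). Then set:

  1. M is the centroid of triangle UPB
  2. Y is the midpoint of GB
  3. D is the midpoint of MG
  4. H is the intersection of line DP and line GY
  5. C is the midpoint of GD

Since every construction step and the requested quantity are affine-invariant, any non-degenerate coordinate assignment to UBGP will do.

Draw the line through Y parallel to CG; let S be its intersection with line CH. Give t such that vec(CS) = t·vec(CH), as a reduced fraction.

Assign U = (0, 0), B = (1, 0), G = (0, 1), P = (-1, -2) — the answer is frame-independent, so this choice is without loss of generality.
1. M is the centroid of triangle UPB ⇒ M = (0, -2/3)
2. Y is the midpoint of GB ⇒ Y = (1/2, 1/2)
3. D is the midpoint of MG ⇒ D = (0, 1/6)
4. H is the intersection of line DP and line GY ⇒ H = (5/19, 14/19)
5. C is the midpoint of GD ⇒ C = (0, 7/12)
through Y parallel to CG: direction (0, 5/12); meets CH at S = (1/2, 7/8)
S = C + t·(H−C) with t = 19/10

t = 19/10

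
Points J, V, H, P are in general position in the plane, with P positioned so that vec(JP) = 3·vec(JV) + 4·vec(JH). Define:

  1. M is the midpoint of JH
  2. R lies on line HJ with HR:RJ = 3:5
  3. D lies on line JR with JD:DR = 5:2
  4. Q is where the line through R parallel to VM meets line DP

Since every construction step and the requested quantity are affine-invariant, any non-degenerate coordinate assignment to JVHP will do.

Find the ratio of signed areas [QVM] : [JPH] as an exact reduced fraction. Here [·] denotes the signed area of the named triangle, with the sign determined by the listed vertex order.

[QVM]:[JPH] = -1/24

Assign J = (0, 0), V = (1, 0), H = (0, 1), P = (3, 4) — the answer is frame-independent, so this choice is without loss of generality.
1. M is the midpoint of JH ⇒ M = (0, 1/2)
2. R lies on line HJ with HR:RJ = 3:5 ⇒ R = (0, 5/8)
3. D lies on line JR with JD:DR = 5:2 ⇒ D = (0, 25/56)
4. Q is where the line through R parallel to VM meets line DP ⇒ Q = (30/283, 1295/2264)
2·[QVM] = -1/8, 2·[JPH] = 3
[QVM]:[JPH] = -1/8:3 = -1/24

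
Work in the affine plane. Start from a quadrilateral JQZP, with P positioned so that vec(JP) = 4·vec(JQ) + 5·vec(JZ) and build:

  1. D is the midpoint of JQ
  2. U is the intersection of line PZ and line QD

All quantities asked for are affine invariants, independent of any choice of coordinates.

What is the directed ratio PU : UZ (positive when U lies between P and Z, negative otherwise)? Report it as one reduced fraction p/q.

Set J = (0, 0), Q = (1, 0), Z = (0, 1), P = (4, 5); any affine frame gives the same invariant.
1. D is the midpoint of JQ ⇒ D = (1/2, 0)
2. U is the intersection of line PZ and line QD ⇒ U = (-1, 0)
U = P + t·(Z−P) with t = 5/4, so PU:UZ = t:(1−t) = 5/4:-1/4

PU:UZ = -5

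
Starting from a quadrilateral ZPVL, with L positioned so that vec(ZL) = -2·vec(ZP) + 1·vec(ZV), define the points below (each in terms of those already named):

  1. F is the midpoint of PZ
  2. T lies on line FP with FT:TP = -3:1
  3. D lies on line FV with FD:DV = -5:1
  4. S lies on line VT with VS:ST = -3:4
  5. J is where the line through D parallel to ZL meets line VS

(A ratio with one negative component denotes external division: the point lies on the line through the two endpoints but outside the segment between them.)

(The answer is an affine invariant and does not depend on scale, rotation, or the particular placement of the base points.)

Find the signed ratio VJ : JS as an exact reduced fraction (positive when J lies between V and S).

Assign Z = (0, 0), P = (1, 0), V = (0, 1), L = (-2, 1) — the answer is frame-independent, so this choice is without loss of generality.
1. F is the midpoint of PZ ⇒ F = (1/2, 0)
2. T lies on line FP with FT:TP = -3:1 ⇒ T = (5/4, 0)
3. D lies on line FV with FD:DV = -5:1 ⇒ D = (-1/8, 5/4)
4. S lies on line VT with VS:ST = -3:4 ⇒ S = (-15/4, 4)
5. J is where the line through D parallel to ZL meets line VS ⇒ J = (-5/8, 3/2)
J = V + t·(S−V) with t = 1/6, so VJ:JS = t:(1−t) = 1/6:5/6

VJ:JS = 1/5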